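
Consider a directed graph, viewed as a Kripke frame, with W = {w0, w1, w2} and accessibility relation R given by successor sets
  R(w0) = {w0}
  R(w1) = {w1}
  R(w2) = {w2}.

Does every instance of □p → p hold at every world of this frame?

By correspondence theory, T is valid on a frame iff R is reflexive.
Reflexive: yes — every world is R-related to itself.

Yes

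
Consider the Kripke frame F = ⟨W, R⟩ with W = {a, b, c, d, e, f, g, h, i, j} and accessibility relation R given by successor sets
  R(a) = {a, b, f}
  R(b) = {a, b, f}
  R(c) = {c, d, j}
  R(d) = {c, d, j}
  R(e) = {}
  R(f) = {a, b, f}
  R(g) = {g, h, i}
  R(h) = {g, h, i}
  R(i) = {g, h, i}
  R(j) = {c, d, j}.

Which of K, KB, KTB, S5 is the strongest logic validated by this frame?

Symmetric (axiom B): yes — every pair in R has its reverse in R.
Reflexive (axiom T): no — e is not related to itself.
Euclidean (axiom 5): yes — any two successors of a common world are R-related.
So F validates K, KB; KTB would additionally require R to be reflexive. The strongest is KB.

KB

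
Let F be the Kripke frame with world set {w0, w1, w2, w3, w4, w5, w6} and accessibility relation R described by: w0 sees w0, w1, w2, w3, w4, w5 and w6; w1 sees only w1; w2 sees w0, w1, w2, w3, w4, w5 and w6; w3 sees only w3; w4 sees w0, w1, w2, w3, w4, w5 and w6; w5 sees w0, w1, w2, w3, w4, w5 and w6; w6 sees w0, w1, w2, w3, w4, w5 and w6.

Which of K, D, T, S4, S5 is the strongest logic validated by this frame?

Serial (axiom D): yes — every world has a successor (e.g. w0 R w0).
Reflexive (axiom T): yes — every world is R-related to itself.
Transitive (axiom 4): yes — every two-step R-path is closed by a direct edge.
Euclidean (axiom 5): no — w0 R w1 and w0 R w2, but not w1 R w2.
So F validates K, D, T, S4; S5 would additionally require R to be Euclidean. The strongest is S4.

S4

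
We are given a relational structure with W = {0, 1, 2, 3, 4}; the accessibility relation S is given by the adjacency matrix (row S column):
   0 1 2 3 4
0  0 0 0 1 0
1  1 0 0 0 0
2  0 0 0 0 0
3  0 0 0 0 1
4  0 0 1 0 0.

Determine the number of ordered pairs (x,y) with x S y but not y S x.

Enumerating: (0,3), (1,0), (3,4), (4,2).

4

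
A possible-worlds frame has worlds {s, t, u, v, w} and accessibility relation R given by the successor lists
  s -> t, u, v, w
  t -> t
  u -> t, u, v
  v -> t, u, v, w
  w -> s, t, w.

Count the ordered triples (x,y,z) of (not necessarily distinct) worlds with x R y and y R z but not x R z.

Enumerating: (s,w,s), (u,v,w), (v,w,s), (w,s,u), (w,s,v).

5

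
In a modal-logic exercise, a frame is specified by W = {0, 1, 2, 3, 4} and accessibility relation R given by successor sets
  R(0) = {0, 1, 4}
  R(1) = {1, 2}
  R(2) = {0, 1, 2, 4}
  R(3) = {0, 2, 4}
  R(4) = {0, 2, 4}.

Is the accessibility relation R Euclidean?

Euclidean: no — 0 R 1 and 0 R 4, but not 1 R 4.

No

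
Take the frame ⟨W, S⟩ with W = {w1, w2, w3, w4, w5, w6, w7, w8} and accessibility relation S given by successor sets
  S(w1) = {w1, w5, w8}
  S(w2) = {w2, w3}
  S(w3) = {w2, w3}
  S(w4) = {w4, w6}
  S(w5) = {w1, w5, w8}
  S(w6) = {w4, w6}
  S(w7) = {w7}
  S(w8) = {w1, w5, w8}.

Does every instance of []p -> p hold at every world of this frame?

By correspondence theory, T is valid on a frame iff S is reflexive.
Reflexive: yes — every world is S-related to itself.

Yes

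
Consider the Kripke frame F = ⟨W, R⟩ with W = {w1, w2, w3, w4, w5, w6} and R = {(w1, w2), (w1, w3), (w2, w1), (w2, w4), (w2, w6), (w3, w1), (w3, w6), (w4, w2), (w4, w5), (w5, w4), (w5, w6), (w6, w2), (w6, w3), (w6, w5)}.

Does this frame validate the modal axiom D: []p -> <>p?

The schema D characterises exactly the serial frames.
Serial: yes — every world has a successor (e.g. w1 R w2).

Yes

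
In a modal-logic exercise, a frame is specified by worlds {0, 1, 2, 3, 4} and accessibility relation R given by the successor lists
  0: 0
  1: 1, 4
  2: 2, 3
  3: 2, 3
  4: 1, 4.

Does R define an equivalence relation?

Reflexive: yes — every world is R-related to itself.
Symmetric: yes — every pair in R has its reverse in R.
Transitive: yes — every two-step R-path is closed by a direct edge.
So R is an equivalence relation.

Yes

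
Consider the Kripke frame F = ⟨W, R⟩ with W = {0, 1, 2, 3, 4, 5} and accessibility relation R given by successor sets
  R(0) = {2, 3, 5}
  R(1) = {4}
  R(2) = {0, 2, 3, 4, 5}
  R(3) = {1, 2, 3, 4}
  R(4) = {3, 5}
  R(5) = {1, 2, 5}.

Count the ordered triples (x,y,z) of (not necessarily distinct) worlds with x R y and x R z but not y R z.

26

Enumerating: (0,3,5), (0,5,3), (1,4,4), (2,0,0), (2,0,4), (2,3,0), (2,3,5), (2,4,0), (2,4,2), (2,4,4), (2,5,0), (2,5,3), … and 14 more.
Total: 26.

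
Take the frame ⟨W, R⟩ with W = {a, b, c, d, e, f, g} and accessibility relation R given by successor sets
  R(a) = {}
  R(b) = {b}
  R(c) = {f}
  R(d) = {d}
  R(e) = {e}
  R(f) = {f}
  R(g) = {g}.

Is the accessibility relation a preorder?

Reflexive: no — a is not related to itself.
Transitive: yes — every two-step R-path is closed by a direct edge.
So R is not a preorder.

No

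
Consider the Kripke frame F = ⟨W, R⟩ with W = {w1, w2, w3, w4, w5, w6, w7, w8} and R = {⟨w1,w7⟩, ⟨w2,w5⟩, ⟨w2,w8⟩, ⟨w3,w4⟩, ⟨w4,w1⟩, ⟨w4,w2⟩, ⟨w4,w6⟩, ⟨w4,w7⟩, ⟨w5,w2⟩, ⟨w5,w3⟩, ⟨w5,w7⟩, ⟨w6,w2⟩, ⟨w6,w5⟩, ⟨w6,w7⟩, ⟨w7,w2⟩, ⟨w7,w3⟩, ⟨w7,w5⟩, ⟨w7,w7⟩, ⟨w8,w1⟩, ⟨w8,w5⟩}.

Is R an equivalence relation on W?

No

Reflexive: no — w1 is not related to itself.
Symmetric: no — w1 R w7 but not w7 R w1.
Transitive: no — w1 R w7 and w7 R w2, but not w1 R w2.
So R is not an equivalence relation.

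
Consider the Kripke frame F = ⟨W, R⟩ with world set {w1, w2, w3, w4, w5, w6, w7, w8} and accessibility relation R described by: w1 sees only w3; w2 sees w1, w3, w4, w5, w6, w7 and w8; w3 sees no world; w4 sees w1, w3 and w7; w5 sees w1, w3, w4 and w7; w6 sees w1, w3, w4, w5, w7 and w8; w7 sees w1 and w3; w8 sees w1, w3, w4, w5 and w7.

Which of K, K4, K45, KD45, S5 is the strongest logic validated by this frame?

K4

Transitive (axiom 4): yes — every two-step R-path is closed by a direct edge.
Euclidean (axiom 5): no — w2 R w1 and w2 R w4, but not w1 R w4.
Serial (axiom D): no — w3 has no R-successor.
Reflexive (axiom T): no — w1 is not related to itself.
So F validates K, K4; K45 would additionally require R to be Euclidean. The strongest is K4.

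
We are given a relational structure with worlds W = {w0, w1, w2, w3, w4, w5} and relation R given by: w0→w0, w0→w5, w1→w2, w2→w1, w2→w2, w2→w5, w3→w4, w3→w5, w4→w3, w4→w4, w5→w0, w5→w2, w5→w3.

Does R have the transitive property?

Transitive: no — w0 R w5 and w5 R w2, but not w0 R w2.

No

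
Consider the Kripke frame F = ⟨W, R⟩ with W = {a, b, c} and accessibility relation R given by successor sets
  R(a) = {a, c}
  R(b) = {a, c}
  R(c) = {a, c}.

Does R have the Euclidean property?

Yes

Euclidean: yes — any two successors of a common world are R-related.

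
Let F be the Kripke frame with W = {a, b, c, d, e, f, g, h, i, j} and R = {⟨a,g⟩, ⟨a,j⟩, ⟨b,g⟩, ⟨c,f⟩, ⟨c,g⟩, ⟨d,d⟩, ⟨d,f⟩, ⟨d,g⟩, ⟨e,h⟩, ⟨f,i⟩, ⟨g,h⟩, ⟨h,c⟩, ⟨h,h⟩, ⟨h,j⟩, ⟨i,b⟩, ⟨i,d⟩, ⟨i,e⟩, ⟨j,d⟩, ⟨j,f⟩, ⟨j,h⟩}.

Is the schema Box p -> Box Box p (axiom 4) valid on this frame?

No

Axiom 4 corresponds to the accessibility relation being transitive.
Transitive: no — a R g and g R h, but not a R h.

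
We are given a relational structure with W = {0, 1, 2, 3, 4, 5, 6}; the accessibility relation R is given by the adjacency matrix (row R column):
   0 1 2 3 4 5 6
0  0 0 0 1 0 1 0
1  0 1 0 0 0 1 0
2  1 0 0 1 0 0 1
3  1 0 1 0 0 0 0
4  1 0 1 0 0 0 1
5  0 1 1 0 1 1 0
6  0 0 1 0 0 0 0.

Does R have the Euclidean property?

No

Euclidean: no — 0 R 3 and 0 R 5, but not 3 R 5.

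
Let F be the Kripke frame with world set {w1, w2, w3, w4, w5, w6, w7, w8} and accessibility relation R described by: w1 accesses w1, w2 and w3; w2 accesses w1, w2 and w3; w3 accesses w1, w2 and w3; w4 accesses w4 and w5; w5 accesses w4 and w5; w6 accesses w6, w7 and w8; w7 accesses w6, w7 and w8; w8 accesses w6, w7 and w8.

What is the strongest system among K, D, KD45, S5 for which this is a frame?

S5

Serial (axiom D): yes — every world has a successor (e.g. w1 R w1).
Euclidean (axiom 5): yes — any two successors of a common world are R-related.
Transitive (axiom 4): yes — every two-step R-path is closed by a direct edge.
Reflexive (axiom T): yes — every world is R-related to itself.
So F validates K, D, KD45, S5. The strongest is S5.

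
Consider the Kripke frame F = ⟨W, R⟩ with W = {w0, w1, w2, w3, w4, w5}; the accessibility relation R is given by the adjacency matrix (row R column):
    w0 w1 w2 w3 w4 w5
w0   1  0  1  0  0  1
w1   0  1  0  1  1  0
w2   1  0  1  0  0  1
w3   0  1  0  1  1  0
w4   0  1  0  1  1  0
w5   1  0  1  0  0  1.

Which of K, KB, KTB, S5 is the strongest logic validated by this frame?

S5

Symmetric (axiom B): yes — every pair in R has its reverse in R.
Reflexive (axiom T): yes — every world is R-related to itself.
Euclidean (axiom 5): yes — any two successors of a common world are R-related.
So F validates K, KB, KTB, S5. The strongest is S5.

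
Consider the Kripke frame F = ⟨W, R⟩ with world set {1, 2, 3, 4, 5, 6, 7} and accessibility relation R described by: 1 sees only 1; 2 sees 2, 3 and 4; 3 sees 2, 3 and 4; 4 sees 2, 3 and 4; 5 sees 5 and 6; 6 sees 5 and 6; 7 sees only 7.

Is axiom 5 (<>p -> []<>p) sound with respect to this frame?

Yes

By correspondence theory, 5 is valid on a frame iff R is Euclidean.
Euclidean: yes — any two successors of a common world are R-related.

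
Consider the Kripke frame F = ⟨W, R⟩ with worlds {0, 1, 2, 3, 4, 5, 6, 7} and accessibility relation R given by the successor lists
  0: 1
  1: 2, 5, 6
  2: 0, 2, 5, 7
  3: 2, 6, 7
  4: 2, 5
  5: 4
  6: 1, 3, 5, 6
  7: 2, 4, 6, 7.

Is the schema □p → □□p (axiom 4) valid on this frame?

No

By correspondence theory, 4 is valid on a frame iff R is transitive.
Transitive: no — 0 R 1 and 1 R 2, but not 0 R 2.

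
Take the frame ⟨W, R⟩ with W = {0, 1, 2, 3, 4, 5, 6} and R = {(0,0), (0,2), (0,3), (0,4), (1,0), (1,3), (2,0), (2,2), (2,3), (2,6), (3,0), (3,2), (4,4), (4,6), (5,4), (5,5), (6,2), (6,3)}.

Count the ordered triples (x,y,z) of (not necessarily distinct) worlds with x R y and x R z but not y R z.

16

Enumerating: (0,2,4), (0,3,3), (0,3,4), (0,4,0), (0,4,2), (0,4,3), (1,3,3), (2,0,6), (2,3,3), (2,3,6), (2,6,0), (2,6,6), (4,6,4), (4,6,6), (5,4,5), (6,3,3).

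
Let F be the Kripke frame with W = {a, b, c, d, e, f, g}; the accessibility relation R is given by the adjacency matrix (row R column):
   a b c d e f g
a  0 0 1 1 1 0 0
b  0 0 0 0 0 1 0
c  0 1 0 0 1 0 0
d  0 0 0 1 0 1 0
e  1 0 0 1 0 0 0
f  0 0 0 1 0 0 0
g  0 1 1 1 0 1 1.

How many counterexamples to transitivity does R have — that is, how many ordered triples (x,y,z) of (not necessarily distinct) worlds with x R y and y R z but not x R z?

12

Enumerating: (a,c,b), (a,d,f), (a,e,a), (b,f,d), (c,b,f), (c,e,a), (c,e,d), (e,a,c), (e,a,e), (e,d,f), (f,d,f), (g,c,e).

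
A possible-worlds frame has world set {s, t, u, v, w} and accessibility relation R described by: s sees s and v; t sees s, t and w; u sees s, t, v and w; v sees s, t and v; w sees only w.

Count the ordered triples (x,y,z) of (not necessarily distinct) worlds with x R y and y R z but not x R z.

3

Enumerating: (s,v,t), (t,s,v), (v,t,w).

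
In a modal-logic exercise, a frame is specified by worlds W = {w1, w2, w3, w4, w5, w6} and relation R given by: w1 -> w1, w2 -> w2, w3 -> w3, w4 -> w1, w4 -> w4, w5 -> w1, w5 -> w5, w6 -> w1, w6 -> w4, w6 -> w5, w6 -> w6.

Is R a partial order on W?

Yes

Reflexive: yes — every world is R-related to itself.
Transitive: yes — every two-step R-path is closed by a direct edge.
Antisymmetric: yes — no distinct pair is related both ways.
So R is a partial order.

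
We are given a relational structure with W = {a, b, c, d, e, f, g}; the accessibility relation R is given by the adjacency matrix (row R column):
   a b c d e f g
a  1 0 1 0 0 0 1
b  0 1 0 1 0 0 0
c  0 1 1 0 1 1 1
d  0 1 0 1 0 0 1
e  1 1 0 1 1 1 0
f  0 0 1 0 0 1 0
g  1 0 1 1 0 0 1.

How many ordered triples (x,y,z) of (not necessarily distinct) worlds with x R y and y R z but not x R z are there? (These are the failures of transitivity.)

23

Enumerating: (a,c,b), (a,c,e), (a,c,f), (a,g,d), (b,d,g), (c,b,d), (c,e,a), (c,e,d), (c,g,a), (c,g,d), (d,g,a), (d,g,c), … and 11 more.
Total: 23.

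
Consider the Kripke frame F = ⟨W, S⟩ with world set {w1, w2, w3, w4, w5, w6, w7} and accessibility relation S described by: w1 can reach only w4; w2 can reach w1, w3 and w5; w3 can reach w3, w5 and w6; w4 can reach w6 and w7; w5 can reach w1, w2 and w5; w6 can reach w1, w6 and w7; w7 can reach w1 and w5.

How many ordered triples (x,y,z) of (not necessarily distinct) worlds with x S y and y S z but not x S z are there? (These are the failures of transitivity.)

18

Enumerating: (w1,w4,w6), (w1,w4,w7), (w2,w1,w4), (w2,w3,w6), (w2,w5,w2), (w3,w5,w1), (w3,w5,w2), (w3,w6,w1), (w3,w6,w7), (w4,w6,w1), (w4,w7,w1), (w4,w7,w5), (w5,w1,w4), (w5,w2,w3), (w6,w1,w4), (w6,w7,w5), (w7,w1,w4), (w7,w5,w2).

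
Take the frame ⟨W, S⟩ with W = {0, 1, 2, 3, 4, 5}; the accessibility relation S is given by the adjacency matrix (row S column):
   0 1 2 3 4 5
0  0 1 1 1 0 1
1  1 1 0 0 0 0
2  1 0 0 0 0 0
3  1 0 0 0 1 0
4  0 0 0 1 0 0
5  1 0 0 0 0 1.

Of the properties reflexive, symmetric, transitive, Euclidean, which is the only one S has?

Reflexive: no — 0 is not related to itself.
Symmetric: yes — every pair in S has its reverse in S.
Transitive: no — 0 S 3 and 3 S 4, but not 0 S 4.
Euclidean: no — 0 S 1 and 0 S 2, but not 1 S 2.
Only symmetric holds.

symmetric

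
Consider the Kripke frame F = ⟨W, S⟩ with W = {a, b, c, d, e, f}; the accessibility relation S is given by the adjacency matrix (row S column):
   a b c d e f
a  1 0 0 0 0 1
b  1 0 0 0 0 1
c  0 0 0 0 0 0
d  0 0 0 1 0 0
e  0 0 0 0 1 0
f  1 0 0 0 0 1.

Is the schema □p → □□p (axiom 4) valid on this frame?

Axiom 4 corresponds to the accessibility relation being transitive.
Transitive: yes — every two-step S-path is closed by a direct edge.

Yes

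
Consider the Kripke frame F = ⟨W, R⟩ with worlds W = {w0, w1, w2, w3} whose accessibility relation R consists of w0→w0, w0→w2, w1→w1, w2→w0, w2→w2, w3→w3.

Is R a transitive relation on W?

Yes

Transitive: yes — every two-step R-path is closed by a direct edge.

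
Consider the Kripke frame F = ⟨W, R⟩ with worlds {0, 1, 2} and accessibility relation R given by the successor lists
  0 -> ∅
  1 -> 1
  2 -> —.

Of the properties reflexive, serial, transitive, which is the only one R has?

transitive

Reflexive: no — 0 is not related to itself.
Serial: no — 0 has no R-successor.
Transitive: yes — every two-step R-path is closed by a direct edge.
Only transitive holds.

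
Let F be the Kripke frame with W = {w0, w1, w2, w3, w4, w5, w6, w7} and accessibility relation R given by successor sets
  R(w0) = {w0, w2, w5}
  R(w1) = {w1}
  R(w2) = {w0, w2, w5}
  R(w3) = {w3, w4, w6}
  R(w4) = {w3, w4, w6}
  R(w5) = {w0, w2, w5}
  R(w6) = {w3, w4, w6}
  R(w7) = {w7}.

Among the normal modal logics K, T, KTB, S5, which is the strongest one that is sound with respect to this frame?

S5

Reflexive (axiom T): yes — every world is R-related to itself.
Symmetric (axiom B): yes — every pair in R has its reverse in R.
Euclidean (axiom 5): yes — any two successors of a common world are R-related.
So F validates K, T, KTB, S5. The strongest is S5.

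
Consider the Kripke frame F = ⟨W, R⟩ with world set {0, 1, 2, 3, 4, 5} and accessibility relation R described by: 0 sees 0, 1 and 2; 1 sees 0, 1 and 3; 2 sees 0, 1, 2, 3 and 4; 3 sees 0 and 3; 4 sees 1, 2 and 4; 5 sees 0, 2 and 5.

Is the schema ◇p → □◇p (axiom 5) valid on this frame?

The schema 5 characterises exactly the Euclidean frames.
Euclidean: no — 0 R 1 and 0 R 2, but not 1 R 2.

No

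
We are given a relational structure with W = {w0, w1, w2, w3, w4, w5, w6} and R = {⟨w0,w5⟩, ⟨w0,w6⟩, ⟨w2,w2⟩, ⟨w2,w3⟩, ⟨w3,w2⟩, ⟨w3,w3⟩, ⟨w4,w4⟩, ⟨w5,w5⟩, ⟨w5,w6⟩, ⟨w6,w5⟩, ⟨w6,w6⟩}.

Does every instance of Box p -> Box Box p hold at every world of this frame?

Axiom 4 corresponds to the accessibility relation being transitive.
Transitive: yes — every two-step R-path is closed by a direct edge.

Yes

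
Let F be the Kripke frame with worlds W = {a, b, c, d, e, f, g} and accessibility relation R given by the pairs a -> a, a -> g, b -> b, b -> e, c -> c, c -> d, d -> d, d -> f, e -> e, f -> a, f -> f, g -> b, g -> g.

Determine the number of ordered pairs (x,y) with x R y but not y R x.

6

Enumerating: (a,g), (b,e), (c,d), (d,f), (f,a), (g,b).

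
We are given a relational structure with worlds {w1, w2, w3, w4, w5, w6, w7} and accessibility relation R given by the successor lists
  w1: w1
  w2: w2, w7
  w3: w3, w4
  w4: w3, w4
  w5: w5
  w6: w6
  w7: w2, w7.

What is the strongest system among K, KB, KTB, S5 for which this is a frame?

S5

Symmetric (axiom B): yes — every pair in R has its reverse in R.
Reflexive (axiom T): yes — every world is R-related to itself.
Euclidean (axiom 5): yes — any two successors of a common world are R-related.
So F validates K, KB, KTB, S5. The strongest is S5.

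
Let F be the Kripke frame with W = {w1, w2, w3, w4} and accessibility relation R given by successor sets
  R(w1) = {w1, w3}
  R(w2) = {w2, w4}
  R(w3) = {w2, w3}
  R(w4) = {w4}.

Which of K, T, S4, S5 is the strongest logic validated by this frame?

Reflexive (axiom T): yes — every world is R-related to itself.
Transitive (axiom 4): no — w1 R w3 and w3 R w2, but not w1 R w2.
Euclidean (axiom 5): no — w1 R w3 and w1 R w1, but not w3 R w1.
So F validates K, T; S4 would additionally require R to be transitive. The strongest is T.

T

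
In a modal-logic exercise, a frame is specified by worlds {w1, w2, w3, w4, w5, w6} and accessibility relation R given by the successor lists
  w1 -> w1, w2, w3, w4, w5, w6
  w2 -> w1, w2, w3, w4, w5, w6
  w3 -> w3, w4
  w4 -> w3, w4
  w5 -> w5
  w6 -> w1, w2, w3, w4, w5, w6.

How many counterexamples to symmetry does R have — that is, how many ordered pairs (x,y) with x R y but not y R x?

Enumerating: (w1,w3), (w1,w4), (w1,w5), (w2,w3), (w2,w4), (w2,w5), (w6,w3), (w6,w4), (w6,w5).

9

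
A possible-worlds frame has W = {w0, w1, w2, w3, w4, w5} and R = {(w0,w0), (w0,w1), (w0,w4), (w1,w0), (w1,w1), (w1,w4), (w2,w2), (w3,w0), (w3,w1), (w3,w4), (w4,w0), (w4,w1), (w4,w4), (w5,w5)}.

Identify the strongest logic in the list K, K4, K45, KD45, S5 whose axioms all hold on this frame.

KD45

Transitive (axiom 4): yes — every two-step R-path is closed by a direct edge.
Euclidean (axiom 5): yes — any two successors of a common world are R-related.
Serial (axiom D): yes — every world has a successor (e.g. w0 R w0).
Reflexive (axiom T): no — w3 is not related to itself.
So F validates K, K4, K45, KD45; S5 would additionally require R to be reflexive. The strongest is KD45.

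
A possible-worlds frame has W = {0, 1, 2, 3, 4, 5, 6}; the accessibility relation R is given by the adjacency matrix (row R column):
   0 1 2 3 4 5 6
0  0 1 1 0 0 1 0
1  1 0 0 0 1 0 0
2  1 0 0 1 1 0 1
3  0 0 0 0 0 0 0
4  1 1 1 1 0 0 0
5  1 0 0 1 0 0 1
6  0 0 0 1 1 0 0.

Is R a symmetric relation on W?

Symmetric: no — 2 R 3 but not 3 R 2.

No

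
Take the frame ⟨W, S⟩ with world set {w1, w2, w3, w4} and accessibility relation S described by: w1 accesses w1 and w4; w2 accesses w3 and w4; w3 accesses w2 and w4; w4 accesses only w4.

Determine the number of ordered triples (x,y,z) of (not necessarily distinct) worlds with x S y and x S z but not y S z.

5

Enumerating: (w1,w4,w1), (w2,w3,w3), (w2,w4,w3), (w3,w2,w2), (w3,w4,w2).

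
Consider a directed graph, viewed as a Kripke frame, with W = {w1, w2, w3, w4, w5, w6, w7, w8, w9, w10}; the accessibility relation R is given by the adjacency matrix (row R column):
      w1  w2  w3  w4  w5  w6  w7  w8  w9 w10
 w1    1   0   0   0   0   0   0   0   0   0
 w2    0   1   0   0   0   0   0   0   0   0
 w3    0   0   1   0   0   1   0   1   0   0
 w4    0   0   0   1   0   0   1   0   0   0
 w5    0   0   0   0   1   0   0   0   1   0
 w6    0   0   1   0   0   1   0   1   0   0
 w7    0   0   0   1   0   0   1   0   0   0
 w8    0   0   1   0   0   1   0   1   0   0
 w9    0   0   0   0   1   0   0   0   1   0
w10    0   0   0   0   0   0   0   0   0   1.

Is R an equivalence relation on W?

Yes

Reflexive: yes — every world is R-related to itself.
Symmetric: yes — every pair in R has its reverse in R.
Transitive: yes — every two-step R-path is closed by a direct edge.
So R is an equivalence relation.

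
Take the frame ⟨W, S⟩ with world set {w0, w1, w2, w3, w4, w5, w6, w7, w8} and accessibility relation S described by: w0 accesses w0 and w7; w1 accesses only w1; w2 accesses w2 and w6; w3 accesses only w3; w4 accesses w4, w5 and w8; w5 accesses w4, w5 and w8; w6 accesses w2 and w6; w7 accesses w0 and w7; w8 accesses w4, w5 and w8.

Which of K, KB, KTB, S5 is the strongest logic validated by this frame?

S5

Symmetric (axiom B): yes — every pair in S has its reverse in S.
Reflexive (axiom T): yes — every world is S-related to itself.
Euclidean (axiom 5): yes — any two successors of a common world are S-related.
So F validates K, KB, KTB, S5. The strongest is S5.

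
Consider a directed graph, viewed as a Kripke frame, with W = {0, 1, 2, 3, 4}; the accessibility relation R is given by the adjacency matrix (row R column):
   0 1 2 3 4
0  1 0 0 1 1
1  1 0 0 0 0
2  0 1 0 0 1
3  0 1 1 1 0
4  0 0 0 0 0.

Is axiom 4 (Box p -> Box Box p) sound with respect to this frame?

No

The schema 4 characterises exactly the transitive frames.
Transitive: no — 0 R 3 and 3 R 1, but not 0 R 1.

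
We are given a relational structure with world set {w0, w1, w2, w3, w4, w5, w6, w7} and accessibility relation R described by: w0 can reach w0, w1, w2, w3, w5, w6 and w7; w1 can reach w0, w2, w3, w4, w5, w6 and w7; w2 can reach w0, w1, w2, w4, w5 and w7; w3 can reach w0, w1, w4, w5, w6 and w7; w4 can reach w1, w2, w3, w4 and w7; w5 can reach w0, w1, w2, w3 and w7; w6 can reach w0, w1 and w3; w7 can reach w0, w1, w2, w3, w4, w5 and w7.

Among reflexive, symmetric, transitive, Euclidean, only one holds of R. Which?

Reflexive: no — w1 is not related to itself.
Symmetric: yes — every pair in R has its reverse in R.
Transitive: no — w0 R w1 and w1 R w4, but not w0 R w4.
Euclidean: no — w0 R w2 and w0 R w3, but not w2 R w3.
Only symmetric holds.

symmetric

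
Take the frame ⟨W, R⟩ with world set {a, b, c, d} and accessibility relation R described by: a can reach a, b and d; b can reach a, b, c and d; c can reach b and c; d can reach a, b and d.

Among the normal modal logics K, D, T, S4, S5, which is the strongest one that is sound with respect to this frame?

T

Serial (axiom D): yes — every world has a successor (e.g. a R a).
Reflexive (axiom T): yes — every world is R-related to itself.
Transitive (axiom 4): no — a R b and b R c, but not a R c.
Euclidean (axiom 5): no — b R a and b R c, but not a R c.
So F validates K, D, T; S4 would additionally require R to be transitive. The strongest is T.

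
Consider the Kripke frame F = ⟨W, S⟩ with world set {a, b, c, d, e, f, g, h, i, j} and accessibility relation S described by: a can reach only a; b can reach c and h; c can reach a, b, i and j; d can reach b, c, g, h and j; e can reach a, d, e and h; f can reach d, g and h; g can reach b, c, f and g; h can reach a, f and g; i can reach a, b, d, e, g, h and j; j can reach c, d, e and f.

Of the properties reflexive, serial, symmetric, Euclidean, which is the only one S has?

serial

Reflexive: no — b is not related to itself.
Serial: yes — every world has a successor (e.g. a S a).
Symmetric: no — b S h but not h S b.
Euclidean: no — b S c and b S h, but not c S h.
Only serial holds.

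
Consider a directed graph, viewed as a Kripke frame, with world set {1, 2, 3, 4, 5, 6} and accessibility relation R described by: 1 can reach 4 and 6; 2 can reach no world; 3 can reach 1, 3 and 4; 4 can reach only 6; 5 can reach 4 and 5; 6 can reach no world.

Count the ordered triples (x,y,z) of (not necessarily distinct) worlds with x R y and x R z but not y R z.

11

Enumerating: (1,4,4), (1,6,4), (1,6,6), (3,1,1), (3,1,3), (3,4,1), (3,4,3), (3,4,4), (4,6,6), (5,4,4), (5,4,5).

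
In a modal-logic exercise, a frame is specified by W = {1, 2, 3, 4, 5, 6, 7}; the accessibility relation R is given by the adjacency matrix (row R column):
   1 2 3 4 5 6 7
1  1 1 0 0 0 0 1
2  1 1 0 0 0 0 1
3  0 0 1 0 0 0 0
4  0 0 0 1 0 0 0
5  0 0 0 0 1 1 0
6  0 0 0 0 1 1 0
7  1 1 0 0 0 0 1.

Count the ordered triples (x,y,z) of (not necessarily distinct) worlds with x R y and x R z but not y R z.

R is Euclidean; there are no such tuples.

0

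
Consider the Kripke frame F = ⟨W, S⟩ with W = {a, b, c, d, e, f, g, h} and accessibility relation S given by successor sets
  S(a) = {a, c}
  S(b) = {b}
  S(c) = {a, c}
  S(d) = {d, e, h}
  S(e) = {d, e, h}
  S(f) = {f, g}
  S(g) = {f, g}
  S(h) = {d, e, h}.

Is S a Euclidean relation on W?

Euclidean: yes — any two successors of a common world are S-related.

Yes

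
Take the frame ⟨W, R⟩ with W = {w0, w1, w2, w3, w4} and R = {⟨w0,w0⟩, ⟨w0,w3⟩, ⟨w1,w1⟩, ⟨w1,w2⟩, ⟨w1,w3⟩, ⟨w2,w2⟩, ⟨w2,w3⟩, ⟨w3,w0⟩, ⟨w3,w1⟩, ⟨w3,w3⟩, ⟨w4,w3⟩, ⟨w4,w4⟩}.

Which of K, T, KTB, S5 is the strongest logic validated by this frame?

Reflexive (axiom T): yes — every world is R-related to itself.
Symmetric (axiom B): no — w1 R w2 but not w2 R w1.
Euclidean (axiom 5): no — w1 R w3 and w1 R w2, but not w3 R w2.
So F validates K, T; KTB would additionally require R to be symmetric. The strongest is T.

T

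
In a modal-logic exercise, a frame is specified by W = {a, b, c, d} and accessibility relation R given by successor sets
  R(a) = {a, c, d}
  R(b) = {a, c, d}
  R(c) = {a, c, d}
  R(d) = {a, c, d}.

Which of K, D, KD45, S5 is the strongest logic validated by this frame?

Serial (axiom D): yes — every world has a successor (e.g. a R a).
Euclidean (axiom 5): yes — any two successors of a common world are R-related.
Transitive (axiom 4): yes — every two-step R-path is closed by a direct edge.
Reflexive (axiom T): no — b is not related to itself.
So F validates K, D, KD45; S5 would additionally require R to be reflexive. The strongest is KD45.

KD45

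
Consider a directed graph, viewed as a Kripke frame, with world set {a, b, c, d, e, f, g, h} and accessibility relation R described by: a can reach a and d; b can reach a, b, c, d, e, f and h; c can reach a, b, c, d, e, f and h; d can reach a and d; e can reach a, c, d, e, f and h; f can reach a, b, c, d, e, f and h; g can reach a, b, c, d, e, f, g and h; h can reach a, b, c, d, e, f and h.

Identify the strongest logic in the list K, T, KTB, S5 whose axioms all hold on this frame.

T

Reflexive (axiom T): yes — every world is R-related to itself.
Symmetric (axiom B): no — b R a but not a R b.
Euclidean (axiom 5): no — b R a and b R c, but not a R c.
So F validates K, T; KTB would additionally require R to be symmetric. The strongest is T.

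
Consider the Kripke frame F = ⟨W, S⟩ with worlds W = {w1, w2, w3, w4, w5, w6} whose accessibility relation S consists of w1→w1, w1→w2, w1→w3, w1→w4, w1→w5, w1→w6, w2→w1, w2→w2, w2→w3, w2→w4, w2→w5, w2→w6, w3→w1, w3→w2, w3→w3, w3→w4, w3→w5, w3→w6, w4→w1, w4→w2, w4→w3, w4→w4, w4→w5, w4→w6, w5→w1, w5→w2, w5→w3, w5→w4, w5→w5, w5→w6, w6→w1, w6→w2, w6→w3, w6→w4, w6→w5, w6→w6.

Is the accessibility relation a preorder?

Yes

Reflexive: yes — every world is S-related to itself.
Transitive: yes — every two-step S-path is closed by a direct edge.
So S is a preorder.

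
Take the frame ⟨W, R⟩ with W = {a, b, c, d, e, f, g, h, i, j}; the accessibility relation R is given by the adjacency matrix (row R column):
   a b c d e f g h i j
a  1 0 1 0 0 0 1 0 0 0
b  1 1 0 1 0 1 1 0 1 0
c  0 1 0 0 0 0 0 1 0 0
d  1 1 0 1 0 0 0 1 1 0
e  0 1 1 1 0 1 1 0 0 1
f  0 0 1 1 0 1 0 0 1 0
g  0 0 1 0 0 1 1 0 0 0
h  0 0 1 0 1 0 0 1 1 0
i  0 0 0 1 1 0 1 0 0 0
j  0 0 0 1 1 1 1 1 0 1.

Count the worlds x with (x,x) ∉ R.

3

Enumerating: c, e, i.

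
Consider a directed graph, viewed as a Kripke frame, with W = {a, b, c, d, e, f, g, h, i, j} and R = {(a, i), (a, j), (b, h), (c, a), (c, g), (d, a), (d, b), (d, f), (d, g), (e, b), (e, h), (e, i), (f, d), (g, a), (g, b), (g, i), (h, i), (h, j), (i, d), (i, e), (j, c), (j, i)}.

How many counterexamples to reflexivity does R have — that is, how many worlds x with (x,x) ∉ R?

Enumerating: a, b, c, d, e, f, g, h, i, j.

10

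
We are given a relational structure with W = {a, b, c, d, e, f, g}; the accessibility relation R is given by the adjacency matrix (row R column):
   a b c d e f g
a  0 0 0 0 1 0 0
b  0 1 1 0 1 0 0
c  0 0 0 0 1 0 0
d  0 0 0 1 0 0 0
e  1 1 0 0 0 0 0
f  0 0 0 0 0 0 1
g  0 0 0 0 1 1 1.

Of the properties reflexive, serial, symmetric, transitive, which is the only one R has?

serial

Reflexive: no — a is not related to itself.
Serial: yes — every world has a successor (e.g. a R e).
Symmetric: no — b R c but not c R b.
Transitive: no — a R e and e R b, but not a R b.
Only serial holds.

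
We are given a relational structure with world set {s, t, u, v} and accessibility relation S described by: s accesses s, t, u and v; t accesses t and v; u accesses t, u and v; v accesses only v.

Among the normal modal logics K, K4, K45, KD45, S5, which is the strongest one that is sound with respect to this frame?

Transitive (axiom 4): yes — every two-step S-path is closed by a direct edge.
Euclidean (axiom 5): no — s S t and s S u, but not t S u.
Serial (axiom D): yes — every world has a successor (e.g. s S s).
Reflexive (axiom T): yes — every world is S-related to itself.
So F validates K, K4; K45 would additionally require S to be Euclidean. The strongest is K4.

K4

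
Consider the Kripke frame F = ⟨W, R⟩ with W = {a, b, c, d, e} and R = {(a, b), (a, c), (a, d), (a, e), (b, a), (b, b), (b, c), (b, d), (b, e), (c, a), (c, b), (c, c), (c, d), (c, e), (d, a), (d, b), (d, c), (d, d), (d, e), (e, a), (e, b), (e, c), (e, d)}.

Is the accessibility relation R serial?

Serial: yes — every world has a successor (e.g. a R b).

Yes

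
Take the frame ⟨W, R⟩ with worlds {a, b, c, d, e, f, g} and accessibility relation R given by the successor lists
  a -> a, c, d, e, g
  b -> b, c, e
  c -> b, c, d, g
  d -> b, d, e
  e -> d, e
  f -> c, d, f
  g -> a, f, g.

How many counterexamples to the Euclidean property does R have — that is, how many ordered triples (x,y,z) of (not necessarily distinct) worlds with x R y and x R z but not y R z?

Enumerating: (a,c,a), (a,c,e), (a,d,a), (a,d,c), (a,d,g), (a,e,a), (a,e,c), (a,e,g), (a,g,c), (a,g,d), (a,g,e), (b,c,e), … and 17 more.
Total: 29.

29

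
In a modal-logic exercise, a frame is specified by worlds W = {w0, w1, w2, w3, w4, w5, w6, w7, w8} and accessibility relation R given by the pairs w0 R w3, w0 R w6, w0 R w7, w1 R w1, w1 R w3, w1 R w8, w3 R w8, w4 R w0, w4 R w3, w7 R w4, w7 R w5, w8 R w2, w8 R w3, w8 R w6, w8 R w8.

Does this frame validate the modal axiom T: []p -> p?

No

The schema T characterises exactly the reflexive frames.
Reflexive: no — w0 is not related to itself.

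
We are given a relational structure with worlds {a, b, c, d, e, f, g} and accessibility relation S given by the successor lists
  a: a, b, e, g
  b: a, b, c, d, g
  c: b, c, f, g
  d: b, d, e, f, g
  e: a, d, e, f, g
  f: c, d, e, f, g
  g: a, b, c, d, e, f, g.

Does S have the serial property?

Yes

Serial: yes — every world has a successor (e.g. a S a).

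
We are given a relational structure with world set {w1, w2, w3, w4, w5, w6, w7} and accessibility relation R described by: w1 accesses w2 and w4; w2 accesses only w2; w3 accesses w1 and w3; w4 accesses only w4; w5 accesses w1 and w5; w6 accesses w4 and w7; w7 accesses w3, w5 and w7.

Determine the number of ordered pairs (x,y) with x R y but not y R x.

Enumerating: (w1,w2), (w1,w4), (w3,w1), (w5,w1), (w6,w4), (w6,w7), (w7,w3), (w7,w5).

8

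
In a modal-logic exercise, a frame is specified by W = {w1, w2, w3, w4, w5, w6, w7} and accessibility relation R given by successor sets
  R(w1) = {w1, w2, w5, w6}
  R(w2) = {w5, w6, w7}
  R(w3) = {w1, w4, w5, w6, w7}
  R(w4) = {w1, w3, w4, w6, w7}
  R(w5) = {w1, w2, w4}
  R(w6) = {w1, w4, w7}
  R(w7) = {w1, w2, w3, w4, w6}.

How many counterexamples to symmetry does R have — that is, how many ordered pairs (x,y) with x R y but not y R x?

Enumerating: (w1,w2), (w2,w6), (w3,w1), (w3,w5), (w3,w6), (w4,w1), (w5,w4), (w7,w1).

8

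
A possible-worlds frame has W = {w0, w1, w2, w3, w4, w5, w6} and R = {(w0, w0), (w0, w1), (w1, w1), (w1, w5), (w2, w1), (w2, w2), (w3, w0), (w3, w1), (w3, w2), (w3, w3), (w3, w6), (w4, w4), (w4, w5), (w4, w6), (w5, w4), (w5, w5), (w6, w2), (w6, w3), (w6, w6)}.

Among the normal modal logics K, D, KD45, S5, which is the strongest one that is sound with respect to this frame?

D

Serial (axiom D): yes — every world has a successor (e.g. w0 R w0).
Euclidean (axiom 5): no — w3 R w0 and w3 R w2, but not w0 R w2.
Transitive (axiom 4): no — w0 R w1 and w1 R w5, but not w0 R w5.
Reflexive (axiom T): yes — every world is R-related to itself.
So F validates K, D; KD45 would additionally require R to be Euclidean and transitive. The strongest is D.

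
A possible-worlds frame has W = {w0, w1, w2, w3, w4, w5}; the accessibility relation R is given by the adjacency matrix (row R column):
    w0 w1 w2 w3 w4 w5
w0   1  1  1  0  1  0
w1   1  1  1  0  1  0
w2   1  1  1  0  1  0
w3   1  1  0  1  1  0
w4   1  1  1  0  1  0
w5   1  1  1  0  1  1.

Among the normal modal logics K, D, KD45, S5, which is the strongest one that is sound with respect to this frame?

D

Serial (axiom D): yes — every world has a successor (e.g. w0 R w0).
Euclidean (axiom 5): no — w3 R w0 and w3 R w3, but not w0 R w3.
Transitive (axiom 4): no — w3 R w0 and w0 R w2, but not w3 R w2.
Reflexive (axiom T): yes — every world is R-related to itself.
So F validates K, D; KD45 would additionally require R to be Euclidean and transitive. The strongest is D.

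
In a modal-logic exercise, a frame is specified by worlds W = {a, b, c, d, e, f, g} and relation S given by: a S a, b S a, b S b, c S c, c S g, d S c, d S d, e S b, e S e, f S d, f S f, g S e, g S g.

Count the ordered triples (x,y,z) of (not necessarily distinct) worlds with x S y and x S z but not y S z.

Enumerating: (b,a,b), (c,g,c), (d,c,d), (e,b,e), (f,d,f), (g,e,g).

6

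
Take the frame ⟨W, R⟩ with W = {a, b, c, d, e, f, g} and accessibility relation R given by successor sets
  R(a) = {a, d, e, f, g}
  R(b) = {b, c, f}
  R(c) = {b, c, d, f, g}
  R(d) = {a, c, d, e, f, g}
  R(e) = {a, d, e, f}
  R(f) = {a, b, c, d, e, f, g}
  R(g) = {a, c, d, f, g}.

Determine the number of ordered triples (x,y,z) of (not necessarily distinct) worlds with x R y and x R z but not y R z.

Enumerating: (a,e,g), (a,g,e), (c,b,d), (c,b,g), (c,d,b), (c,g,b), (d,a,c), (d,c,a), (d,c,e), (d,e,c), (d,e,g), (d,g,e), … and 16 more.
Total: 28.

28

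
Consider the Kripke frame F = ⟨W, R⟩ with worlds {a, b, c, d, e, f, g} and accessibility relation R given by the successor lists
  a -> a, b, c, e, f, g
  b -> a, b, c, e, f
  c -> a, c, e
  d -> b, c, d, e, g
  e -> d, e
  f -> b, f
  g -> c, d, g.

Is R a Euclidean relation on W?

No

Euclidean: no — a R b and a R g, but not b R g.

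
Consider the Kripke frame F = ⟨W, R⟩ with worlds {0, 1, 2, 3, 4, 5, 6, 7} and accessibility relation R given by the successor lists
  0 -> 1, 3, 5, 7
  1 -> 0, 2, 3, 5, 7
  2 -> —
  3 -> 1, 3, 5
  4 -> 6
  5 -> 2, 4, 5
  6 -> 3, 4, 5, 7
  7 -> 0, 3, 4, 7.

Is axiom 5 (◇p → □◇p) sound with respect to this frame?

Axiom 5 corresponds to the accessibility relation being Euclidean.
Euclidean: no — 0 R 3 and 0 R 7, but not 3 R 7.

No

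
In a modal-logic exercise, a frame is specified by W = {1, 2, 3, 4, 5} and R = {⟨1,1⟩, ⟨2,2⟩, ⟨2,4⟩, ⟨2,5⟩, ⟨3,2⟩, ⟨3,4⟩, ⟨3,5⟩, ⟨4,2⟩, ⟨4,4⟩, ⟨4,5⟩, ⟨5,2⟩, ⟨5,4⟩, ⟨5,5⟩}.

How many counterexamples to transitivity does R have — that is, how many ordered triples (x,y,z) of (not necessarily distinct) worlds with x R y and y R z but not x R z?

R is transitive; there are no such tuples.

0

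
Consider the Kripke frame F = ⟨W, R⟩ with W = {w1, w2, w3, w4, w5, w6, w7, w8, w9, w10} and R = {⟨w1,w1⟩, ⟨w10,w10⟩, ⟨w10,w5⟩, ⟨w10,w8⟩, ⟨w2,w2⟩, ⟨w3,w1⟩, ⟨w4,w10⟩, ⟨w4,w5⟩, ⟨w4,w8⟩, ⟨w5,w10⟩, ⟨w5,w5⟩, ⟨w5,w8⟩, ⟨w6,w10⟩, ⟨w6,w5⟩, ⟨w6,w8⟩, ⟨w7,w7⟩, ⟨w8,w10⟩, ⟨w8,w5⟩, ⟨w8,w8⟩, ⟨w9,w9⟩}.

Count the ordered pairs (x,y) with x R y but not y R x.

Enumerating: (w3,w1), (w4,w10), (w4,w5), (w4,w8), (w6,w10), (w6,w5), (w6,w8).

7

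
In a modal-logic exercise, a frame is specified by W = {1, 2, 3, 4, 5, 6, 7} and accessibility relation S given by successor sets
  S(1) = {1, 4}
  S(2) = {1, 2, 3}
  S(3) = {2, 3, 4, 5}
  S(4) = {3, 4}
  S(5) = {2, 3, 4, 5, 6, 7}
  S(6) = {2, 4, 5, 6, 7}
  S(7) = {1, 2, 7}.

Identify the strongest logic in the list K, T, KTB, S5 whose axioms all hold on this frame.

T

Reflexive (axiom T): yes — every world is S-related to itself.
Symmetric (axiom B): no — 1 S 4 but not 4 S 1.
Euclidean (axiom 5): no — 2 S 1 and 2 S 3, but not 1 S 3.
So F validates K, T; KTB would additionally require S to be symmetric. The strongest is T.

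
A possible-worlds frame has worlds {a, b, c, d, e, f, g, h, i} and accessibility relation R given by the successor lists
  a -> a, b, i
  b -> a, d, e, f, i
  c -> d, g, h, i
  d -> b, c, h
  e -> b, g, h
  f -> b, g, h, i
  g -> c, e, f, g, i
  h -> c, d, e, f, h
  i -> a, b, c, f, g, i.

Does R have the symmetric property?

Symmetric: yes — every pair in R has its reverse in R.

Yes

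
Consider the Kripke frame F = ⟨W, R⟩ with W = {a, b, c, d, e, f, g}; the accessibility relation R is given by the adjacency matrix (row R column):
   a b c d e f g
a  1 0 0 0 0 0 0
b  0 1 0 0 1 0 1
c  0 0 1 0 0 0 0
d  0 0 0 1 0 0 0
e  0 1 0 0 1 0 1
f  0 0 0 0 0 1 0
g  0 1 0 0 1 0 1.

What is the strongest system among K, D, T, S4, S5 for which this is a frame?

S5

Serial (axiom D): yes — every world has a successor (e.g. a R a).
Reflexive (axiom T): yes — every world is R-related to itself.
Transitive (axiom 4): yes — every two-step R-path is closed by a direct edge.
Euclidean (axiom 5): yes — any two successors of a common world are R-related.
So F validates K, D, T, S4, S5. The strongest is S5.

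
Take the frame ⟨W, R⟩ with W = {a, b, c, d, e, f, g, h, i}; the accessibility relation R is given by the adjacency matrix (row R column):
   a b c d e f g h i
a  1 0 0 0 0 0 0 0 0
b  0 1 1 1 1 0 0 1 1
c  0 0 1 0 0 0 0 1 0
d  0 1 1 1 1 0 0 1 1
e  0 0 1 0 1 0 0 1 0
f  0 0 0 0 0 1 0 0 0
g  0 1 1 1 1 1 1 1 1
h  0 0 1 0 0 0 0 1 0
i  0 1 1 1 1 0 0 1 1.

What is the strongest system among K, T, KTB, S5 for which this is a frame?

T

Reflexive (axiom T): yes — every world is R-related to itself.
Symmetric (axiom B): no — b R c but not c R b.
Euclidean (axiom 5): no — b R c and b R d, but not c R d.
So F validates K, T; KTB would additionally require R to be symmetric. The strongest is T.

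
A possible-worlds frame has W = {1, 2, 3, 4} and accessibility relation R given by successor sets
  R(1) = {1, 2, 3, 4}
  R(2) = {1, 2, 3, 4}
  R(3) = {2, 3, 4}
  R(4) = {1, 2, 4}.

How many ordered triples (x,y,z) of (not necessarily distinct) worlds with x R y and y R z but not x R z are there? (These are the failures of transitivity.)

Enumerating: (3,2,1), (3,4,1), (4,1,3), (4,2,3).

4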